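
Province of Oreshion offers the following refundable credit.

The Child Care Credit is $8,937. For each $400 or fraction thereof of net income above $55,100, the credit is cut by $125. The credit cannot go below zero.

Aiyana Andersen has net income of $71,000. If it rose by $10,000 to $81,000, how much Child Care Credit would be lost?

$3,125

At $71,000 — income exceeds $55,100 by $15,900, which is 40 full-or-partial $400 increments; reduction = 40 × $125 = $5,000, leaving $3,937.
At $81,000 — income exceeds $55,100 by $25,900, which is 65 full-or-partial $400 increments; reduction = 65 × $125 = $8,125, leaving $812.
Lost: $3,937 − $812 = $3,125.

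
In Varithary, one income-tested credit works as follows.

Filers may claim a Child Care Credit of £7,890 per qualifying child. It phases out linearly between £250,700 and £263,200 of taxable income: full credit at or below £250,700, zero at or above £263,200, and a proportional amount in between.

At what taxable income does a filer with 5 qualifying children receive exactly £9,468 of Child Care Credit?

£260,200

Full credit = 5 × £7,890 = £39,450.
£9,468 is 9,468/39,450 of the full £39,450, so 29,982/39,450 of the £12,500 range has been used: income = £250,700 + £12,500 × 29,982/39,450 = £260,200.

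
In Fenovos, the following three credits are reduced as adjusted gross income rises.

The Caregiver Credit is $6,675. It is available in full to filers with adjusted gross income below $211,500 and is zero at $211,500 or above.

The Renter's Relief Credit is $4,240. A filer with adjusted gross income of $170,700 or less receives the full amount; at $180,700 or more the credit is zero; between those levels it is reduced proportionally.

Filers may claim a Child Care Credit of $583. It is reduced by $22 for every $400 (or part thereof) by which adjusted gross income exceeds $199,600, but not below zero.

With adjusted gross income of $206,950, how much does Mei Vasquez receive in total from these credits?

Caregiver Credit: $206,950 is below the $211,500 cutoff, so the full $6,675 applies.
Renter's Relief Credit: $206,950 is at or above $180,700, so the credit is $0.
Child Care Credit: income exceeds $199,600 by $7,350, which is 19 full-or-partial $400 increments; reduction = 19 × $22 = $418, leaving $165.
Total: $6,675 + $0 + $165 = $6,840.

$6,840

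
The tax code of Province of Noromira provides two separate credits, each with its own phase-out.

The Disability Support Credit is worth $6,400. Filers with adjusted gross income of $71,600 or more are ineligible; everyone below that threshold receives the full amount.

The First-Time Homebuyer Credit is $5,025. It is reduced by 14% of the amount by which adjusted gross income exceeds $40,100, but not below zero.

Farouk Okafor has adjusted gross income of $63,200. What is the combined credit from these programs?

$8,191

Disability Support Credit: $63,200 is below the $71,600 cutoff, so the full $6,400 applies.
First-Time Homebuyer Credit: 14% of the $23,100 excess over $40,100 is $3,234; credit = $5,025 − $3,234 = $1,791.
Total: $6,400 + $1,791 = $8,191.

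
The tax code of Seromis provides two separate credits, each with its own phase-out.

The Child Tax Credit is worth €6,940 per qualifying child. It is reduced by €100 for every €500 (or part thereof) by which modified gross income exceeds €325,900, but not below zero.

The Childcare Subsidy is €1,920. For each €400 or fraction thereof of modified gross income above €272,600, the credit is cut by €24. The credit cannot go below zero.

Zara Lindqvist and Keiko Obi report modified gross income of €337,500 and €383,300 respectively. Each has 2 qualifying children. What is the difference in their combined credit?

€9,100

Zara (€337,500): Child Tax Credit: base = 2 × €6,940 = €13,880. income exceeds €325,900 by €11,600, which is 24 full-or-partial €500 increments; reduction = 24 × €100 = €2,400, leaving €11,480. Childcare Subsidy: income exceeds €272,600 by €64,900 → 163 increments × €24 = €3,912 ≥ base, so the credit is €0. total €11,480 + €0 = €11,480
Keiko (€383,300): Child Tax Credit: base = 2 × €6,940 = €13,880. income exceeds €325,900 by €57,400, which is 115 full-or-partial €500 increments; reduction = 115 × €100 = €11,500, leaving €2,380. Childcare Subsidy: income exceeds €272,600 by €110,700 → 277 increments × €24 = €6,648 ≥ base, so the credit is €0. total €2,380 + €0 = €2,380
Difference: |€11,480 − €2,380| = €9,100.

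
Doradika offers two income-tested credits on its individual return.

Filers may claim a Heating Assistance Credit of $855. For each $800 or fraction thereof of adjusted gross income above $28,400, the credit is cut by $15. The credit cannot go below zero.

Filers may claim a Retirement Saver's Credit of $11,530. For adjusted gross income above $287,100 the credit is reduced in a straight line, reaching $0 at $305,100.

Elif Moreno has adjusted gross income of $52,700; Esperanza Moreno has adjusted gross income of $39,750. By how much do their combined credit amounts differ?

$240

Elif ($52,700): Heating Assistance Credit: income exceeds $28,400 by $24,300, which is 31 full-or-partial $800 increments; reduction = 31 × $15 = $465, leaving $390. Retirement Saver's Credit: $52,700 is at or below the $287,100 threshold, so the full $11,530 applies. total $390 + $11,530 = $11,920
Esperanza ($39,750): Heating Assistance Credit: income exceeds $28,400 by $11,350, which is 15 full-or-partial $800 increments; reduction = 15 × $15 = $225, leaving $630. Retirement Saver's Credit: $39,750 is at or below the $287,100 threshold, so the full $11,530 applies. total $630 + $11,530 = $12,160
Difference: |$11,920 − $12,160| = $240.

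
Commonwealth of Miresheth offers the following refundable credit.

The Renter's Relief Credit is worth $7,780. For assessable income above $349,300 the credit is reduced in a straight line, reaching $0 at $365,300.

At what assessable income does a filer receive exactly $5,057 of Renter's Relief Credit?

$354,900

$5,057 is 5,057/7,780 of the full $7,780, so 2,723/7,780 of the $16,000 range has been used: income = $349,300 + $16,000 × 2,723/7,780 = $354,900.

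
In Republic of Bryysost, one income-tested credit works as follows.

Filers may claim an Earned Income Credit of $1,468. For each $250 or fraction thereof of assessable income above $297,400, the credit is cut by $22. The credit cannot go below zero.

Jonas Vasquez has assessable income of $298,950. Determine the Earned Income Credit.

$1,314

Earned Income Credit: income exceeds $297,400 by $1,550, which is 7 full-or-partial $250 increments; reduction = 7 × $22 = $154, leaving $1,314.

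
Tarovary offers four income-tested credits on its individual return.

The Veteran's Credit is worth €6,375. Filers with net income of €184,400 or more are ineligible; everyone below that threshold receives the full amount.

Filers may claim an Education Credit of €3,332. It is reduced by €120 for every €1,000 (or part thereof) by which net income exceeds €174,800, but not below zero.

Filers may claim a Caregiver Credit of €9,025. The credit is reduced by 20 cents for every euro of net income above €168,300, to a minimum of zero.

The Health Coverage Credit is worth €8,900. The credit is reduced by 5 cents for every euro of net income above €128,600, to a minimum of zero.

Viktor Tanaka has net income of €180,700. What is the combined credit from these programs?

€21,827

Veteran's Credit: €180,700 is below the €184,400 cutoff, so the full €6,375 applies.
Education Credit: income exceeds €174,800 by €5,900, which is 6 full-or-partial €1,000 increments; reduction = 6 × €120 = €720, leaving €2,612.
Caregiver Credit: 20% of the €12,400 excess over €168,300 is €2,480; credit = €9,025 − €2,480 = €6,545.
Health Coverage Credit: 5% of the €52,100 excess over €128,600 is €2,605; credit = €8,900 − €2,605 = €6,295.
Total: €6,375 + €2,612 + €6,545 + €6,295 = €21,827.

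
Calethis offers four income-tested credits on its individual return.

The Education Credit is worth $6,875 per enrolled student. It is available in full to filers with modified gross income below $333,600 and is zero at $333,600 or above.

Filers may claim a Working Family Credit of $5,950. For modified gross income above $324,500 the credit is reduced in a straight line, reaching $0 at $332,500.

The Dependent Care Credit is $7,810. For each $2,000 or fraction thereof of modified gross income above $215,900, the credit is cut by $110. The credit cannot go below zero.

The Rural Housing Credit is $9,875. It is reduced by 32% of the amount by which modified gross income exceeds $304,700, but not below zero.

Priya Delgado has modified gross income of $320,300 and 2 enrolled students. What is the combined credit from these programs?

Education Credit: base = 2 × $6,875 = $13,750. $320,300 is below the $333,600 cutoff, so the full $13,750 applies.
Working Family Credit: $320,300 is at or below the $324,500 threshold, so the full $5,950 applies.
Dependent Care Credit: income exceeds $215,900 by $104,400, which is 53 full-or-partial $2,000 increments; reduction = 53 × $110 = $5,830, leaving $1,980.
Rural Housing Credit: 32% of the $15,600 excess over $304,700 is $4,992; credit = $9,875 − $4,992 = $4,883.
Total: $13,750 + $5,950 + $1,980 + $4,883 = $26,563.

$26,563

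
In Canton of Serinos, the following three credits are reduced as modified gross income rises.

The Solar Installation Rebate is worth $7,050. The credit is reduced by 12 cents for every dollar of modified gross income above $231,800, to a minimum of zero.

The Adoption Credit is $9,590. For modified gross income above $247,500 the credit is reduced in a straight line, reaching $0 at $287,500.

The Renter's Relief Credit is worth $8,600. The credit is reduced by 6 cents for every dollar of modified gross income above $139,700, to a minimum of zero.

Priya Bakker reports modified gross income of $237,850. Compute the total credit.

Solar Installation Rebate: 12% of the $6,050 excess over $231,800 is $726; credit = $7,050 − $726 = $6,324.
Adoption Credit: $237,850 is at or below the $247,500 threshold, so the full $9,590 applies.
Renter's Relief Credit: 6% of the $98,150 excess over $139,700 is $5,889; credit = $8,600 − $5,889 = $2,711.
Total: $6,324 + $9,590 + $2,711 = $18,625.

$18,625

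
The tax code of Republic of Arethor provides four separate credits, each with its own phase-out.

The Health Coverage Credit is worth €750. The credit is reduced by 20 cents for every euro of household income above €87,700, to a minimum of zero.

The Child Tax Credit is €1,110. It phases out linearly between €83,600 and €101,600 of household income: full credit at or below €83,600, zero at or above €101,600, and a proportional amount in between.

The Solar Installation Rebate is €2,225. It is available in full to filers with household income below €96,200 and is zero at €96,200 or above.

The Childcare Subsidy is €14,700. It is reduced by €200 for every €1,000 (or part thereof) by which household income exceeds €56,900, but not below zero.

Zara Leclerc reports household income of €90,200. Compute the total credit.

€11,078

Health Coverage Credit: 20% of the €2,500 excess over €87,700 is €500; credit = €750 − €500 = €250.
Child Tax Credit: €90,200 is €6,600 into a €18,000 phase-out range, leaving 11,400/18,000 of the credit: €1,110 × 11,400/18,000 = €703.
Solar Installation Rebate: €90,200 is below the €96,200 cutoff, so the full €2,225 applies.
Childcare Subsidy: income exceeds €56,900 by €33,300, which is 34 full-or-partial €1,000 increments; reduction = 34 × €200 = €6,800, leaving €7,900.
Total: €250 + €703 + €2,225 + €7,900 = €11,078.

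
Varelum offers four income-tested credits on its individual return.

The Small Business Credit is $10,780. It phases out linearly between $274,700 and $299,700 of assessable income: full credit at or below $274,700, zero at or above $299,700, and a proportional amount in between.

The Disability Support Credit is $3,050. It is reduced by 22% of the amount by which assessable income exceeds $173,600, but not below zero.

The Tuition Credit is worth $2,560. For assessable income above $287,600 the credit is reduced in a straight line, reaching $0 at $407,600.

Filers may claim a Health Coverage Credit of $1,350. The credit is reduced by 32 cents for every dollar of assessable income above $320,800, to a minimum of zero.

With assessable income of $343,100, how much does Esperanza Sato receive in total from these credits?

Small Business Credit: $343,100 is at or above $299,700, so the credit is $0.
Disability Support Credit: 22% of the $169,500 excess over $173,600 is $37,290 ≥ base, so the credit is $0.
Tuition Credit: $343,100 is $55,500 into a $120,000 phase-out range, leaving 64,500/120,000 of the credit: $2,560 × 64,500/120,000 = $1,376.
Health Coverage Credit: 32% of the $22,300 excess over $320,800 is $7,136 ≥ base, so the credit is $0.
Total: $0 + $0 + $1,376 + $0 = $1,376.

$1,376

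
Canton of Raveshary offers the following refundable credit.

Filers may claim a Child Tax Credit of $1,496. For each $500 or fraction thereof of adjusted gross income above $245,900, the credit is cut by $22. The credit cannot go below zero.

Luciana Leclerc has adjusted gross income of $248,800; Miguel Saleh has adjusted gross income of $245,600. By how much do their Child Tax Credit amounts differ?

$132

Luciana ($248,800): Child Tax Credit: income exceeds $245,900 by $2,900, which is 6 full-or-partial $500 increments; reduction = 6 × $22 = $132, leaving $1,364.
Miguel ($245,600): Child Tax Credit: $245,600 is at or below the $245,900 threshold, so the full $1,496 applies.
Difference: |$1,364 − $1,496| = $132.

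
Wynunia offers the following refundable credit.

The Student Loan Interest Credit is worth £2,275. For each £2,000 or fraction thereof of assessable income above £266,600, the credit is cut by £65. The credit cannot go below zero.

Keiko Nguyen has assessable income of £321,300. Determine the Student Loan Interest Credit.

£455

Student Loan Interest Credit: income exceeds £266,600 by £54,700, which is 28 full-or-partial £2,000 increments; reduction = 28 × £65 = £1,820, leaving £455.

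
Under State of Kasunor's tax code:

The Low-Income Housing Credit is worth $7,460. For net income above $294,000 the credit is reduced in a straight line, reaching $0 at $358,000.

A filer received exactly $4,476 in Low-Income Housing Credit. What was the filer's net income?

$4,476 is 4,476/7,460 of the full $7,460, so 2,984/7,460 of the $64,000 range has been used: income = $294,000 + $64,000 × 2,984/7,460 = $319,600.

$319,600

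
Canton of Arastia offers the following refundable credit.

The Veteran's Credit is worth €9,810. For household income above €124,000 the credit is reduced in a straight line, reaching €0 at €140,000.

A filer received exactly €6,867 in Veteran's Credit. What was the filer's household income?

€6,867 is 6,867/9,810 of the full €9,810, so 2,943/9,810 of the €16,000 range has been used: income = €124,000 + €16,000 × 2,943/9,810 = €128,800.

€128,800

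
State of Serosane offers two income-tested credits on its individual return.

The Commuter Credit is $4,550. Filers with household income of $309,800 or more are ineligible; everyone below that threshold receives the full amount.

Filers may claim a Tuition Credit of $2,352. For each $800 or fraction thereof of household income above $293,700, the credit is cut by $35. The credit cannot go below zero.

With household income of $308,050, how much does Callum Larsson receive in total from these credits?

Commuter Credit: $308,050 is below the $309,800 cutoff, so the full $4,550 applies.
Tuition Credit: income exceeds $293,700 by $14,350, which is 18 full-or-partial $800 increments; reduction = 18 × $35 = $630, leaving $1,722.
Total: $4,550 + $1,722 = $6,272.

$6,272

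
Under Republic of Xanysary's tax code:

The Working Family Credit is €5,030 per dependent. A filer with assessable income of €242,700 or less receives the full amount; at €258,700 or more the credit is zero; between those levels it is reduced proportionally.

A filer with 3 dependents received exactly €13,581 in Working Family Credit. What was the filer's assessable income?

Full credit = 3 × €5,030 = €15,090.
€13,581 is 13,581/15,090 of the full €15,090, so 1,509/15,090 of the €16,000 range has been used: income = €242,700 + €16,000 × 1,509/15,090 = €244,300.

€244,300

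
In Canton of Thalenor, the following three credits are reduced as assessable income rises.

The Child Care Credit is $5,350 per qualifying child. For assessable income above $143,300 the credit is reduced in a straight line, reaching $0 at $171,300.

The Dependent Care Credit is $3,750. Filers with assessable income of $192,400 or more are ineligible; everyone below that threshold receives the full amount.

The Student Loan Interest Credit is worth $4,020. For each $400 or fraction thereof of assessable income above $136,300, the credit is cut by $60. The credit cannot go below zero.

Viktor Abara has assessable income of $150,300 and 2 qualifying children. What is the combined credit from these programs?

$13,695

Child Care Credit: base = 2 × $5,350 = $10,700. $150,300 is $7,000 into a $28,000 phase-out range, leaving 21,000/28,000 of the credit: $10,700 × 21,000/28,000 = $8,025.
Dependent Care Credit: $150,300 is below the $192,400 cutoff, so the full $3,750 applies.
Student Loan Interest Credit: income exceeds $136,300 by $14,000, which is 35 full-or-partial $400 increments; reduction = 35 × $60 = $2,100, leaving $1,920.
Total: $8,025 + $3,750 + $1,920 = $13,695.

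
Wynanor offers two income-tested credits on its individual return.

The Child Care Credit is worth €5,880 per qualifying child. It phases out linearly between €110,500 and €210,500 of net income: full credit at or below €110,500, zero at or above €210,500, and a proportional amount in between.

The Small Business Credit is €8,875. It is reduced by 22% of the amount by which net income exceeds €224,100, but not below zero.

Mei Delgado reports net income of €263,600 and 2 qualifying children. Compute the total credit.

€185

Child Care Credit: base = 2 × €5,880 = €11,760. €263,600 is at or above €210,500, so the credit is €0.
Small Business Credit: 22% of the €39,500 excess over €224,100 is €8,690; credit = €8,875 − €8,690 = €185.
Total: €0 + €185 = €185.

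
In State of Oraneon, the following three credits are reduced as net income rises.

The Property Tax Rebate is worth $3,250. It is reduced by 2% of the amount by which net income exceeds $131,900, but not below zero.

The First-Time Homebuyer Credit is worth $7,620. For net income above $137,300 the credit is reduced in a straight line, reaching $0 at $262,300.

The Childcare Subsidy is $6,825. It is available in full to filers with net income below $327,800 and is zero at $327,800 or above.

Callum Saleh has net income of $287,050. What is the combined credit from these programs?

Property Tax Rebate: 2% of the $155,150 excess over $131,900 is $3,103; credit = $3,250 − $3,103 = $147.
First-Time Homebuyer Credit: $287,050 is at or above $262,300, so the credit is $0.
Childcare Subsidy: $287,050 is below the $327,800 cutoff, so the full $6,825 applies.
Total: $147 + $0 + $6,825 = $6,972.

$6,972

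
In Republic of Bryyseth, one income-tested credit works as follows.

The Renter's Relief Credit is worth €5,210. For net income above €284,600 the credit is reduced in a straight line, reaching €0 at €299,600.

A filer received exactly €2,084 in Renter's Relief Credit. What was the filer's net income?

€2,084 is 2,084/5,210 of the full €5,210, so 3,126/5,210 of the €15,000 range has been used: income = €284,600 + €15,000 × 3,126/5,210 = €293,600.

€293,600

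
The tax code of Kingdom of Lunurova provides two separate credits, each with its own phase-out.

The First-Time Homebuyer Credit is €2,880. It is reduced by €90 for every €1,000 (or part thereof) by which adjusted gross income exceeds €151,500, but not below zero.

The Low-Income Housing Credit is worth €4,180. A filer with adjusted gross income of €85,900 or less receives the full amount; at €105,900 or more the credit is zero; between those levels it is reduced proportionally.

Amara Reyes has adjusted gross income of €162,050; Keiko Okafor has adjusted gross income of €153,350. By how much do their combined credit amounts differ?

Amara (€162,050): First-Time Homebuyer Credit: income exceeds €151,500 by €10,550, which is 11 full-or-partial €1,000 increments; reduction = 11 × €90 = €990, leaving €1,890. Low-Income Housing Credit: €162,050 is at or above €105,900, so the credit is €0. total €1,890 + €0 = €1,890
Keiko (€153,350): First-Time Homebuyer Credit: income exceeds €151,500 by €1,850, which is 2 full-or-partial €1,000 increments; reduction = 2 × €90 = €180, leaving €2,700. Low-Income Housing Credit: €153,350 is at or above €105,900, so the credit is €0. total €2,700 + €0 = €2,700
Difference: |€1,890 − €2,700| = €810.

€810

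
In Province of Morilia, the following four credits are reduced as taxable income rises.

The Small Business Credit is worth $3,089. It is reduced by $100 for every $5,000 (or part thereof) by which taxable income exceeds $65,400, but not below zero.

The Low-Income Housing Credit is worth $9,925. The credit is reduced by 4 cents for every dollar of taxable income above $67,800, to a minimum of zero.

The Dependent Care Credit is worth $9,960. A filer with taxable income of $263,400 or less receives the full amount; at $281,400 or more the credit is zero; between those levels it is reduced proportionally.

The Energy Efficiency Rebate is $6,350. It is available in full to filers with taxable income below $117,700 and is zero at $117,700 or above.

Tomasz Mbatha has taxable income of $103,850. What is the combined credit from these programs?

Small Business Credit: income exceeds $65,400 by $38,450, which is 8 full-or-partial $5,000 increments; reduction = 8 × $100 = $800, leaving $2,289.
Low-Income Housing Credit: 4% of the $36,050 excess over $67,800 is $1,442; credit = $9,925 − $1,442 = $8,483.
Dependent Care Credit: $103,850 is at or below the $263,400 threshold, so the full $9,960 applies.
Energy Efficiency Rebate: $103,850 is below the $117,700 cutoff, so the full $6,350 applies.
Total: $2,289 + $8,483 + $9,960 + $6,350 = $27,082.

$27,082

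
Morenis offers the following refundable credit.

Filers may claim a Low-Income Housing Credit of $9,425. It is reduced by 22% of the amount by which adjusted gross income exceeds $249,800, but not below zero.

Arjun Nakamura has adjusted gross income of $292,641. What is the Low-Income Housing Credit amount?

Low-Income Housing Credit: 22% of the $42,841 excess over $249,800 is $9,425.02 ≥ base, so the credit is $0.

$0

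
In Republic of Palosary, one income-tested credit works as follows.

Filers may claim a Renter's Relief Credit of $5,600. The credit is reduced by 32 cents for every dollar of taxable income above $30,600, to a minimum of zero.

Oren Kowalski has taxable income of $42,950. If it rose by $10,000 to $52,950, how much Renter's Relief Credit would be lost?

$1,648

At $42,950 — 32% of the $12,350 excess over $30,600 is $3,952; credit = $5,600 − $3,952 = $1,648.
At $52,950 — 32% of the $22,350 excess over $30,600 is $7,152 ≥ base, so the credit is $0.
Lost: $1,648 − $0 = $1,648.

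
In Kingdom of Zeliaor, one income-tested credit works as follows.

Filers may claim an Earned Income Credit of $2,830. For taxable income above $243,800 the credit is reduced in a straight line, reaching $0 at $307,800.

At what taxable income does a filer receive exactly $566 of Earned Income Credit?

$566 is 566/2,830 of the full $2,830, so 2,264/2,830 of the $64,000 range has been used: income = $243,800 + $64,000 × 2,264/2,830 = $295,000.

$295,000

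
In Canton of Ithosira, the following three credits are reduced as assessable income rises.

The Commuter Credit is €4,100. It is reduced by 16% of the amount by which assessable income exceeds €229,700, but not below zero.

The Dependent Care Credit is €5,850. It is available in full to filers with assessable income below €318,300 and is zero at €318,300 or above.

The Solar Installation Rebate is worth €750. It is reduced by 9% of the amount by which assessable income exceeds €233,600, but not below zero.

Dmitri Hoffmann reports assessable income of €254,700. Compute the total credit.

Commuter Credit: 16% of the €25,000 excess over €229,700 is €4,000; credit = €4,100 − €4,000 = €100.
Dependent Care Credit: €254,700 is below the €318,300 cutoff, so the full €5,850 applies.
Solar Installation Rebate: 9% of the €21,100 excess over €233,600 is €1,899 ≥ base, so the credit is €0.
Total: €100 + €5,850 + €0 = €5,950.

€5,950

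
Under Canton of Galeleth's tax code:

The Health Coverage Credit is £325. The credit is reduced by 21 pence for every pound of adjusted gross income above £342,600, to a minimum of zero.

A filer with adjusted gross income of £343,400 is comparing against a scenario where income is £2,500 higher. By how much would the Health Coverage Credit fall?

£157

At £343,400 — 21% of the £800 excess over £342,600 is £168; credit = £325 − £168 = £157.
At £345,900 — 21% of the £3,300 excess over £342,600 is £693 ≥ base, so the credit is £0.
Lost: £157 − £0 = £157.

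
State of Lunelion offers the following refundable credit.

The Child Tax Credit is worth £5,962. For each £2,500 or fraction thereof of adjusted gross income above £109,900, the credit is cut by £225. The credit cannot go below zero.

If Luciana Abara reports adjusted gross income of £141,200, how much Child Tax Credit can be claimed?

£3,037

Child Tax Credit: income exceeds £109,900 by £31,300, which is 13 full-or-partial £2,500 increments; reduction = 13 × £225 = £2,925, leaving £3,037.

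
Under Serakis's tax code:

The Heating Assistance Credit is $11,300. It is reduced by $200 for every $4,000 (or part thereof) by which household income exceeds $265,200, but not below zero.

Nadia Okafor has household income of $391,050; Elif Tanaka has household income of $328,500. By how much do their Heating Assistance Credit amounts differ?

Nadia ($391,050): Heating Assistance Credit: income exceeds $265,200 by $125,850, which is 32 full-or-partial $4,000 increments; reduction = 32 × $200 = $6,400, leaving $4,900.
Elif ($328,500): Heating Assistance Credit: income exceeds $265,200 by $63,300, which is 16 full-or-partial $4,000 increments; reduction = 16 × $200 = $3,200, leaving $8,100.
Difference: |$4,900 − $8,100| = $3,200.

$3,200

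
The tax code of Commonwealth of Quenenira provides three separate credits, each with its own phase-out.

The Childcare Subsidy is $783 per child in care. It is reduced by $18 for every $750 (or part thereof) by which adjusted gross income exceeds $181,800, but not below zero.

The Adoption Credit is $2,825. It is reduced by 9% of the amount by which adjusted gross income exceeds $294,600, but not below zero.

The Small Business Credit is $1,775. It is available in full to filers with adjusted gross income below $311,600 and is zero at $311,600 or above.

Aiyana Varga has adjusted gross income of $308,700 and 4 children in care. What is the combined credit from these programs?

$3,403

Childcare Subsidy: base = 4 × $783 = $3,132. income exceeds $181,800 by $126,900, which is 170 full-or-partial $750 increments; reduction = 170 × $18 = $3,060, leaving $72.
Adoption Credit: 9% of the $14,100 excess over $294,600 is $1,269; credit = $2,825 − $1,269 = $1,556.
Small Business Credit: $308,700 is below the $311,600 cutoff, so the full $1,775 applies.
Total: $72 + $1,556 + $1,775 = $3,403.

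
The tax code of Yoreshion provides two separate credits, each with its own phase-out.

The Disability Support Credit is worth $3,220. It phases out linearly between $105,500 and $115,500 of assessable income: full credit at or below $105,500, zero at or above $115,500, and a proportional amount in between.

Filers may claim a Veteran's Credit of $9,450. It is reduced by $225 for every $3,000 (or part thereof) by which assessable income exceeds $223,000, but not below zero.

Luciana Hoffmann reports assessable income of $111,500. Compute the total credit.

$10,738

Disability Support Credit: $111,500 is $6,000 into a $10,000 phase-out range, leaving 4,000/10,000 of the credit: $3,220 × 4,000/10,000 = $1,288.
Veteran's Credit: $111,500 is at or below the $223,000 threshold, so the full $9,450 applies.
Total: $1,288 + $9,450 = $10,738.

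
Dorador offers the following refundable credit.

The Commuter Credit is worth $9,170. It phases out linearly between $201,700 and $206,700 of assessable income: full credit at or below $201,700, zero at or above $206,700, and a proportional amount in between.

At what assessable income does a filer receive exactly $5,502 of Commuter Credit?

$5,502 is 5,502/9,170 of the full $9,170, so 3,668/9,170 of the $5,000 range has been used: income = $201,700 + $5,000 × 3,668/9,170 = $203,700.

$203,700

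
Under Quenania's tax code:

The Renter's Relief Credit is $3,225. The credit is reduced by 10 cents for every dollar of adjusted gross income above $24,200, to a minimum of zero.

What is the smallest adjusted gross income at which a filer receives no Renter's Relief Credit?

The credit falls by 10% of each dollar above $24,200, so it reaches zero when the excess is $3,225 / 10% = $32,250: income = $24,200 + $32,250 = $56,450.

$56,450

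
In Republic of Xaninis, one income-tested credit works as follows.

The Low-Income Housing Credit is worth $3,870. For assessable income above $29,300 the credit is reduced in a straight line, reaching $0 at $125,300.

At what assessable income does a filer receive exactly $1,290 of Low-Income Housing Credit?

$93,300

$1,290 is 1,290/3,870 of the full $3,870, so 2,580/3,870 of the $96,000 range has been used: income = $29,300 + $96,000 × 2,580/3,870 = $93,300.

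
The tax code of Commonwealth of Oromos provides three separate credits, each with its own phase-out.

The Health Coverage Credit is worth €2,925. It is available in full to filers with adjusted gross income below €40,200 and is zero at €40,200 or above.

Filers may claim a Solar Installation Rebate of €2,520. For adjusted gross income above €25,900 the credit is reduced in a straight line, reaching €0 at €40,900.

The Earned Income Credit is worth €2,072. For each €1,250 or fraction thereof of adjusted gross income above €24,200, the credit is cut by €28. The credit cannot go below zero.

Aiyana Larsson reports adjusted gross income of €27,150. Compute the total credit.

Health Coverage Credit: €27,150 is below the €40,200 cutoff, so the full €2,925 applies.
Solar Installation Rebate: €27,150 is €1,250 into a €15,000 phase-out range, leaving 13,750/15,000 of the credit: €2,520 × 13,750/15,000 = €2,310.
Earned Income Credit: income exceeds €24,200 by €2,950, which is 3 full-or-partial €1,250 increments; reduction = 3 × €28 = €84, leaving €1,988.
Total: €2,925 + €2,310 + €1,988 = €7,223.

€7,223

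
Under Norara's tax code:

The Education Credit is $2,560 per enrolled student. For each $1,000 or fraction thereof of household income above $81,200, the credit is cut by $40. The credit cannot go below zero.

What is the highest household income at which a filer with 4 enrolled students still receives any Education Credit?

Full credit = 4 × $2,560 = $10,240.
After 255 increments the reduction is 255 × $40 = $10,200, leaving $40; one more increment wipes it out. Increment 255 ends at excess 255 × $1,000 = $255,000, so the highest qualifying income is $81,200 + $255,000 = $336,200.

$336,200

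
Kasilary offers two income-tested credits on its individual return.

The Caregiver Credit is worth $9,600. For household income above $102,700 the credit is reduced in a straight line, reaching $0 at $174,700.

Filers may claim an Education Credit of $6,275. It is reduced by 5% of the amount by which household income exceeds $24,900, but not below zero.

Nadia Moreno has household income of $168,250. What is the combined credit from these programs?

$860

Caregiver Credit: $168,250 is $65,550 into a $72,000 phase-out range, leaving 6,450/72,000 of the credit: $9,600 × 6,450/72,000 = $860.
Education Credit: 5% of the $143,350 excess over $24,900 is $7,167.50 ≥ base, so the credit is $0.
Total: $860 + $0 = $860.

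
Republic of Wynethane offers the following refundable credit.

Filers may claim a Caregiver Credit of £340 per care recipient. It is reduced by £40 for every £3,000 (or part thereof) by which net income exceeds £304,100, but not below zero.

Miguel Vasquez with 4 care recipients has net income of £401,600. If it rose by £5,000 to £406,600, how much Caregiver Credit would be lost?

£40

At £401,600 — base = 4 × £340 = £1,360. income exceeds £304,100 by £97,500, which is 33 full-or-partial £3,000 increments; reduction = 33 × £40 = £1,320, leaving £40.
At £406,600 — base = 4 × £340 = £1,360. income exceeds £304,100 by £102,500 → 35 increments × £40 = £1,400 ≥ base, so the credit is £0.
Lost: £40 − £0 = £40.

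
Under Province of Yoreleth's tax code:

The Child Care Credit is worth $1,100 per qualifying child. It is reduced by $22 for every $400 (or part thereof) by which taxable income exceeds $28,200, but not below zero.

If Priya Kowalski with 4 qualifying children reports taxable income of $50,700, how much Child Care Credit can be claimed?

Child Care Credit: base = 4 × $1,100 = $4,400. income exceeds $28,200 by $22,500, which is 57 full-or-partial $400 increments; reduction = 57 × $22 = $1,254, leaving $3,146.

$3,146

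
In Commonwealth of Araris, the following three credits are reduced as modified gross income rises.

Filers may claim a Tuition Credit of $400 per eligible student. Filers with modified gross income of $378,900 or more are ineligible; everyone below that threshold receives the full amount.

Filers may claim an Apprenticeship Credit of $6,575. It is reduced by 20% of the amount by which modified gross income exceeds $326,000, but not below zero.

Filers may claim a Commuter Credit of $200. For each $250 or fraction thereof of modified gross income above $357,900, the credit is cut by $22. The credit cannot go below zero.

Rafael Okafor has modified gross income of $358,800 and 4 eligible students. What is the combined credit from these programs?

$1,727

Tuition Credit: base = 4 × $400 = $1,600. $358,800 is below the $378,900 cutoff, so the full $1,600 applies.
Apprenticeship Credit: 20% of the $32,800 excess over $326,000 is $6,560; credit = $6,575 − $6,560 = $15.
Commuter Credit: income exceeds $357,900 by $900, which is 4 full-or-partial $250 increments; reduction = 4 × $22 = $88, leaving $112.
Total: $1,600 + $15 + $112 = $1,727.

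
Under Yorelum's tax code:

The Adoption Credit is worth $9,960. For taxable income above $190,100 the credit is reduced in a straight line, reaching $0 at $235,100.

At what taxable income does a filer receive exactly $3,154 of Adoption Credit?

$220,850

$3,154 is 3,154/9,960 of the full $9,960, so 6,806/9,960 of the $45,000 range has been used: income = $190,100 + $45,000 × 6,806/9,960 = $220,850.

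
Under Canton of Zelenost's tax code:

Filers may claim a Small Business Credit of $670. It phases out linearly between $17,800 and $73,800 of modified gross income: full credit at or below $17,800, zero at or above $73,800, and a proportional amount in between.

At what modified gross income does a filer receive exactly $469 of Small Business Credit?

$34,600

$469 is 469/670 of the full $670, so 201/670 of the $56,000 range has been used: income = $17,800 + $56,000 × 201/670 = $34,600.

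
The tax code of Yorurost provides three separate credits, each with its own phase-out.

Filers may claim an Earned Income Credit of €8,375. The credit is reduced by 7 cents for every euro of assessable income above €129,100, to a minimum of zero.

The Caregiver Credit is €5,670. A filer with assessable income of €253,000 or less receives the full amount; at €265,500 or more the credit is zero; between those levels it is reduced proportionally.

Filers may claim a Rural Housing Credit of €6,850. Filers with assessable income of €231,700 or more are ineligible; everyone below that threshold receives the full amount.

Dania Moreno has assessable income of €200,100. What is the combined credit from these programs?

€15,925

Earned Income Credit: 7% of the €71,000 excess over €129,100 is €4,970; credit = €8,375 − €4,970 = €3,405.
Caregiver Credit: €200,100 is at or below the €253,000 threshold, so the full €5,670 applies.
Rural Housing Credit: €200,100 is below the €231,700 cutoff, so the full €6,850 applies.
Total: €3,405 + €5,670 + €6,850 = €15,925.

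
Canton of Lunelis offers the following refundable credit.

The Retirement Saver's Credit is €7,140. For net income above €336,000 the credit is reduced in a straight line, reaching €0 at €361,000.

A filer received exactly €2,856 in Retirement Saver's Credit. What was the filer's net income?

€351,000

€2,856 is 2,856/7,140 of the full €7,140, so 4,284/7,140 of the €25,000 range has been used: income = €336,000 + €25,000 × 4,284/7,140 = €351,000.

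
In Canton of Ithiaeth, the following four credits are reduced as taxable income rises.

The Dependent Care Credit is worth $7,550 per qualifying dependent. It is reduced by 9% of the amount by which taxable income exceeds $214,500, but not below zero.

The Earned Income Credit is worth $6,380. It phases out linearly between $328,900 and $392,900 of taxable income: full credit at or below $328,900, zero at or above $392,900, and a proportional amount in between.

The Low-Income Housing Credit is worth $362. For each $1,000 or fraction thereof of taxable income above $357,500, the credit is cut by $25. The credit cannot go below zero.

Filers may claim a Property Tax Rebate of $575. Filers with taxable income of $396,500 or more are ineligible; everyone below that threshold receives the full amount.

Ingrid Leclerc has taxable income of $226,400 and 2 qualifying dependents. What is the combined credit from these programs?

Dependent Care Credit: base = 2 × $7,550 = $15,100. 9% of the $11,900 excess over $214,500 is $1,071; credit = $15,100 − $1,071 = $14,029.
Earned Income Credit: $226,400 is at or below the $328,900 threshold, so the full $6,380 applies.
Low-Income Housing Credit: $226,400 is at or below the $357,500 threshold, so the full $362 applies.
Property Tax Rebate: $226,400 is below the $396,500 cutoff, so the full $575 applies.
Total: $14,029 + $6,380 + $362 + $575 = $21,346.

$21,346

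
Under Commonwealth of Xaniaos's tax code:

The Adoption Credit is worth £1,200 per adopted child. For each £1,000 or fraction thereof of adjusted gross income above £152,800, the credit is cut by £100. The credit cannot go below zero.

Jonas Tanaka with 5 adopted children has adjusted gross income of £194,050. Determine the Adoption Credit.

£1,800

Adoption Credit: base = 5 × £1,200 = £6,000. income exceeds £152,800 by £41,250, which is 42 full-or-partial £1,000 increments; reduction = 42 × £100 = £4,200, leaving £1,800.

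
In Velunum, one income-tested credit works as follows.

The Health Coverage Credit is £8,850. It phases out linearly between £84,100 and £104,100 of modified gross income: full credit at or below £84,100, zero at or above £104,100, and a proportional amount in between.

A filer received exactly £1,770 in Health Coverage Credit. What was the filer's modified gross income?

£100,100

£1,770 is 1,770/8,850 of the full £8,850, so 7,080/8,850 of the £20,000 range has been used: income = £84,100 + £20,000 × 7,080/8,850 = £100,100.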